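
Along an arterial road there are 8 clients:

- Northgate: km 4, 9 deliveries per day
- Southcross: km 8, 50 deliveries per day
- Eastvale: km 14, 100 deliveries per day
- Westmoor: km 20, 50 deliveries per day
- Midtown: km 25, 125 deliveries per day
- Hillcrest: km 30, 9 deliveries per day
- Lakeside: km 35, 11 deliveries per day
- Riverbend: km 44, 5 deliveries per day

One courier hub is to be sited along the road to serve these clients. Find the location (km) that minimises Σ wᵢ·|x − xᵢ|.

For a sum of weighted absolute distances on a line, the optimum is the weighted median (not the mean). Total weight W = 359; half-weight = 179.5.
Sort by position and accumulate weight:
  km 4 (Northgate, w=9) → cum 9
  km 8 (Southcross, w=50) → cum 59
  km 14 (Eastvale, w=100) → cum 159
  km 20 (Westmoor, w=50) → cum 209  ≥ 179.5 → median here
  km 25 (Midtown, w=125) → cum 334
  km 30 (Hillcrest, w=9) → cum 343
  km 35 (Lakeside, w=11) → cum 354
  km 44 (Riverbend, w=5) → cum 359
Optimal location: km 20.

x = 20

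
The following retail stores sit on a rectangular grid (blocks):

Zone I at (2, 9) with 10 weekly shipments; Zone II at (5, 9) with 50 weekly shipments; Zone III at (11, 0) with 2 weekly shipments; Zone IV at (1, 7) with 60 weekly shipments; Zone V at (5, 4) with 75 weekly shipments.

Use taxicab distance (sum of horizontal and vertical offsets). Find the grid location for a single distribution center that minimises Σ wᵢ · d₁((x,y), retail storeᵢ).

Manhattan distance separates: Σwᵢ(|x−xᵢ|+|y−yᵢ|) = Σwᵢ|x−xᵢ| + Σwᵢ|y−yᵢ|, so x and y are optimised independently as 1-D weighted medians.
Total weight W = 197; half = 98.5.
x-coordinate, sorted with cumulative weight:
  x=1 (Zone IV, w=60) cum 60
  x=2 (Zone I, w=10) cum 70
  x=5 (Zone II, w=50) cum 120  ← median
  x=5 (Zone V, w=75) cum 195
  x=11 (Zone III, w=2) cum 197
⇒ x* = 5
y-coordinate, sorted with cumulative weight:
  y=0 (Zone III, w=2) cum 2
  y=4 (Zone V, w=75) cum 77
  y=7 (Zone IV, w=60) cum 137  ← median
  y=9 (Zone I, w=10) cum 147
  y=9 (Zone II, w=50) cum 197
⇒ y* = 7

(5, 7)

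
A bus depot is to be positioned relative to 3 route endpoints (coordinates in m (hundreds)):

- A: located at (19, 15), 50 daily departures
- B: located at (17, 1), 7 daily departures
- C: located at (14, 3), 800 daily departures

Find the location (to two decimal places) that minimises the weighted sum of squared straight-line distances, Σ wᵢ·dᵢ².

(14.32, 3.68)

The minimiser of Σwᵢ‖p−pᵢ‖² is the weighted centroid p* = (Σwᵢpᵢ)/(Σwᵢ).
Σwᵢ = 857.
Σwᵢxᵢ = 50·19 + 7·17 + 800·14 = 12269.
Σwᵢyᵢ = 50·15 + 7·1 + 800·3 = 3157.
x* = 12269/857 = 14.32, y* = 3157/857 = 3.68.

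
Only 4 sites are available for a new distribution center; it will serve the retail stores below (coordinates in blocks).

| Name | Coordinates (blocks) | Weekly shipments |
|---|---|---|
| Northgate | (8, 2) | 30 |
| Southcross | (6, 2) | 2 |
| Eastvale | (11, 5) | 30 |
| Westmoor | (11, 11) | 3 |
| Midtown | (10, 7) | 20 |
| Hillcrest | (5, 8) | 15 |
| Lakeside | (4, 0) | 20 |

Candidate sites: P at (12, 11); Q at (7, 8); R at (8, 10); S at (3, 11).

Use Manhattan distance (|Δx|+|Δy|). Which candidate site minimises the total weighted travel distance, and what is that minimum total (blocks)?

Total weighted distance at each candidate:
  P (12, 11): total = 1283
  Q (7, 8): total = 785
  R (8, 10): total = 967
  S (3, 11): total = 1423
Minimum is at Q with total 785 blocks.

Q, total 785 blocks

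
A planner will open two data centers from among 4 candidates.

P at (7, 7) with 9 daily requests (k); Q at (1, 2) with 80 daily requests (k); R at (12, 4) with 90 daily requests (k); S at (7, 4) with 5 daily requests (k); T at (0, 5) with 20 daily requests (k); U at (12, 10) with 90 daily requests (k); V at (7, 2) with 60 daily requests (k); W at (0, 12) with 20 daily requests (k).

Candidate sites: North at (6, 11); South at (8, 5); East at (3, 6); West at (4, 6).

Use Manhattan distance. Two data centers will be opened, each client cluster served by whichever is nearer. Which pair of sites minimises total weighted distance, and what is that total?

{South, East}, total 2277

Evaluate every pair (each demand assigned to the nearer of the two):
  {South, East}: total = 2277
  {South, West}: total = 2397
  {North, South}: total = 2457
  {North, West}: total = 2811
  {North, East}: total = 2875
  {East, West}: total = 3201
Best pair: {South, East} with total 2277.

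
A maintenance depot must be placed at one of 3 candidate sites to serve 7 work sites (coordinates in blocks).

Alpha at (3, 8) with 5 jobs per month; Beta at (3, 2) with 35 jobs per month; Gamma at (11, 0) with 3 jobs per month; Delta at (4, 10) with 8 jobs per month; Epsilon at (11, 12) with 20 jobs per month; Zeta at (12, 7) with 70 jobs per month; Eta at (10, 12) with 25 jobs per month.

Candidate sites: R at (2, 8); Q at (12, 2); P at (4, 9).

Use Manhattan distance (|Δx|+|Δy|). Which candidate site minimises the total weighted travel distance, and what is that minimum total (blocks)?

Q, total 1397 blocks

Total weighted distance at each candidate:
  R (2, 8): total = 1663
  Q (12, 2): total = 1397
  P (4, 9): total = 1471
Minimum is at Q with total 1397 blocks.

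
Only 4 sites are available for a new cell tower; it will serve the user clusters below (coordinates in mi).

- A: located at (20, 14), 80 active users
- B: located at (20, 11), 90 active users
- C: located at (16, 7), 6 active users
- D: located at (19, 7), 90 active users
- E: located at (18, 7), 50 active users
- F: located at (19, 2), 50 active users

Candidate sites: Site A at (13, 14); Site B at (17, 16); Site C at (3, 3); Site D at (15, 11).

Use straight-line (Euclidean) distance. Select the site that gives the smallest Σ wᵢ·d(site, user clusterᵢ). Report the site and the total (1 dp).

Total weighted distance at each candidate:
  Site A (13, 14): total = 3221.8
  Site B (17, 16): total = 2857.2
  Site C (3, 3): total = 6454.5
  Site D (15, 11): total = 2192.8
Minimum is at Site D with total 2192.8 mi.

Site D, total 2192.8 mi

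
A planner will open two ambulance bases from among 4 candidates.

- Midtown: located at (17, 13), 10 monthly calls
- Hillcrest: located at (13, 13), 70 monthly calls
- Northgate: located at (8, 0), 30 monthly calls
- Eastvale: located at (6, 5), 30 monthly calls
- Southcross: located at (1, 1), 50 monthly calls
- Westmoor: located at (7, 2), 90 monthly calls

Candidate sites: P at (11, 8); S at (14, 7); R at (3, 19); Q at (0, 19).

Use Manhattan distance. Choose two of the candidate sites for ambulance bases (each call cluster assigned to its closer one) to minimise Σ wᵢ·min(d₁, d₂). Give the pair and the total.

{P, S}, total 2900

Evaluate every pair (each demand assigned to the nearer of the two):
  {P, S}: total = 2900
  {P, R}: total = 2920
  {P, Q}: total = 2920
  {S, R}: total = 3300
  {S, Q}: total = 3300
  {R, Q}: total = 5390
Best pair: {P, S} with total 2900.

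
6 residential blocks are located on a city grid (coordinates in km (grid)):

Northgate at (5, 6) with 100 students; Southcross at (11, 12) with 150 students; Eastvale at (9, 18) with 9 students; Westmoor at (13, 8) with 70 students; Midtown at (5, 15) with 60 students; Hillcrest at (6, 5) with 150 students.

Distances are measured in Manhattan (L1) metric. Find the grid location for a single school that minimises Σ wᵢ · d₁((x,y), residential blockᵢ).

(6, 8)

Manhattan distance separates: Σwᵢ(|x−xᵢ|+|y−yᵢ|) = Σwᵢ|x−xᵢ| + Σwᵢ|y−yᵢ|, so x and y are optimised independently as 1-D weighted medians.
Total weight W = 539; half = 269.5.
x-coordinate, sorted with cumulative weight:
  x=5 (Northgate, w=100) cum 100
  x=5 (Midtown, w=60) cum 160
  x=6 (Hillcrest, w=150) cum 310  ← median
  x=9 (Eastvale, w=9) cum 319
  x=11 (Southcross, w=150) cum 469
  x=13 (Westmoor, w=70) cum 539
⇒ x* = 6
y-coordinate, sorted with cumulative weight:
  y=5 (Hillcrest, w=150) cum 150
  y=6 (Northgate, w=100) cum 250
  y=8 (Westmoor, w=70) cum 320  ← median
  y=12 (Southcross, w=150) cum 470
  y=15 (Midtown, w=60) cum 530
  y=18 (Eastvale, w=9) cum 539
⇒ y* = 8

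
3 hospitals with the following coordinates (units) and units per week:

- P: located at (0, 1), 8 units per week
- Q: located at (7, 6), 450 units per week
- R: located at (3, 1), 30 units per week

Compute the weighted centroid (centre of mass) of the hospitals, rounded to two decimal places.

(6.64, 5.61)

The minimiser of Σwᵢ‖p−pᵢ‖² is the weighted centroid p* = (Σwᵢpᵢ)/(Σwᵢ).
Σwᵢ = 488.
Σwᵢxᵢ = 8·0 + 450·7 + 30·3 = 3240.
Σwᵢyᵢ = 8·1 + 450·6 + 30·1 = 2738.
x* = 3240/488 = 6.64, y* = 2738/488 = 5.61.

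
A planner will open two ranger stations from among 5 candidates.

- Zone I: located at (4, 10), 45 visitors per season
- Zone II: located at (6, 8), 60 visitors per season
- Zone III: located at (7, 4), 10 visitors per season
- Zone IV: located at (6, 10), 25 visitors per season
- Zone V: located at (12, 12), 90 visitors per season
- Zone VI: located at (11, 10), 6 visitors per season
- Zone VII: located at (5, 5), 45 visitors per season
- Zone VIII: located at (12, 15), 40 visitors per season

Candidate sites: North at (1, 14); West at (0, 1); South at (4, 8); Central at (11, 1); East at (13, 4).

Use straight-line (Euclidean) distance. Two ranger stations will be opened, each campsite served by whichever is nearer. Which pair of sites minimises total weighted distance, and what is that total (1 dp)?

{South, East}, total 1661.8

Evaluate every pair (each demand assigned to the nearer of the two):
  {South, East}: total = 1661.8
  {North, South}: total = 1746.9
  {West, South}: total = 1746.9
  {South, Central}: total = 1746.9
  {North, East}: total = 2481.9
  {West, East}: total = 2710.9
  {North, Central}: total = 2718.1
  {North, West}: total = 2730.7
  {Central, East}: total = 2780.8
  {West, Central}: total = 3164.4
Best pair: {South, East} with total 1661.8.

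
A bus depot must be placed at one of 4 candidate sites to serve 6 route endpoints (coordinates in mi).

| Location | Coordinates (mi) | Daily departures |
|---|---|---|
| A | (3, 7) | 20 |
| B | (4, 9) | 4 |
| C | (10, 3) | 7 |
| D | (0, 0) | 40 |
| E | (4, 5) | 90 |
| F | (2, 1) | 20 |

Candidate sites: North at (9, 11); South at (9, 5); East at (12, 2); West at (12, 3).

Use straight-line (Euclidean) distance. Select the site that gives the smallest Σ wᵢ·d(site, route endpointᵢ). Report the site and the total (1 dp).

Total weighted distance at each candidate:
  North (9, 11): total = 1737.8
  South (9, 5): total = 1190.8
  East (12, 2): total = 1720.7
  West (12, 3): total = 1691.9
Minimum is at South with total 1190.8 mi.

South, total 1190.8 mi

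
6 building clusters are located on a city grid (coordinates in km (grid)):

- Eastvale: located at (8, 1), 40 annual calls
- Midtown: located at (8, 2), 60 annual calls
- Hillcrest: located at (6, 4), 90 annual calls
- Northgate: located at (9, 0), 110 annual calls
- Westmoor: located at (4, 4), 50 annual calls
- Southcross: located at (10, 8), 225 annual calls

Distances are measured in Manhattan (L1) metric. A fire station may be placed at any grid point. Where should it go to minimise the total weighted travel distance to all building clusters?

Manhattan distance separates: Σwᵢ(|x−xᵢ|+|y−yᵢ|) = Σwᵢ|x−xᵢ| + Σwᵢ|y−yᵢ|, so x and y are optimised independently as 1-D weighted medians.
Total weight W = 575; half = 287.5.
x-coordinate, sorted with cumulative weight:
  x=4 (Westmoor, w=50) cum 50
  x=6 (Hillcrest, w=90) cum 140
  x=8 (Eastvale, w=40) cum 180
  x=8 (Midtown, w=60) cum 240
  x=9 (Northgate, w=110) cum 350  ← median
  x=10 (Southcross, w=225) cum 575
⇒ x* = 9
y-coordinate, sorted with cumulative weight:
  y=0 (Northgate, w=110) cum 110
  y=1 (Eastvale, w=40) cum 150
  y=2 (Midtown, w=60) cum 210
  y=4 (Hillcrest, w=90) cum 300  ← median
  y=4 (Westmoor, w=50) cum 350
  y=8 (Southcross, w=225) cum 575
⇒ y* = 4

(9, 4)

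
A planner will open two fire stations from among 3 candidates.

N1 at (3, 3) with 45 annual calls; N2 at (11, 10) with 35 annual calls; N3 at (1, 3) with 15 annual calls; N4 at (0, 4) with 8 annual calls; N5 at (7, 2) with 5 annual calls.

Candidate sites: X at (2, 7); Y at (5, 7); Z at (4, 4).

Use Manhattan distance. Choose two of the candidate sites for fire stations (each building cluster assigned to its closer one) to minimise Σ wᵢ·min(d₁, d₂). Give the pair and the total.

{Y, Z}, total 522

Evaluate every pair (each demand assigned to the nearer of the two):
  {Y, Z}: total = 522
  {X, Z}: total = 627
  {X, Y}: total = 690
Best pair: {Y, Z} with total 522.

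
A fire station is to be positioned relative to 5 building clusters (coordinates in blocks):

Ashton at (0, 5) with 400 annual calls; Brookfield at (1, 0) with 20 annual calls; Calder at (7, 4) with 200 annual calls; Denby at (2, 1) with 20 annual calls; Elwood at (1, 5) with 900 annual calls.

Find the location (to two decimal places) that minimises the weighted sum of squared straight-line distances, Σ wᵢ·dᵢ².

(1.53, 4.75)

The minimiser of Σwᵢ‖p−pᵢ‖² is the weighted centroid p* = (Σwᵢpᵢ)/(Σwᵢ).
Σwᵢ = 1540.
Σwᵢxᵢ = 400·0 + 20·1 + 200·7 + 20·2 + 900·1 = 2360.
Σwᵢyᵢ = 400·5 + 20·0 + 200·4 + 20·1 + 900·5 = 7320.
x* = 2360/1540 = 1.53, y* = 7320/1540 = 4.75.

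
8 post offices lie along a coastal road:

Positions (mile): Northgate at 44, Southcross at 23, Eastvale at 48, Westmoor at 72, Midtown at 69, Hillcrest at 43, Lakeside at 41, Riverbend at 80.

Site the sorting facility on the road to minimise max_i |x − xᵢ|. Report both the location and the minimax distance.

location 51.5, max distance 28.5

The 1-center on a line is the midpoint of the two extreme points: leftmost at 23, rightmost at 80.
Optimal location = (23 + 80)/2 = 51.5; maximum distance = (80 − 23)/2 = 28.5.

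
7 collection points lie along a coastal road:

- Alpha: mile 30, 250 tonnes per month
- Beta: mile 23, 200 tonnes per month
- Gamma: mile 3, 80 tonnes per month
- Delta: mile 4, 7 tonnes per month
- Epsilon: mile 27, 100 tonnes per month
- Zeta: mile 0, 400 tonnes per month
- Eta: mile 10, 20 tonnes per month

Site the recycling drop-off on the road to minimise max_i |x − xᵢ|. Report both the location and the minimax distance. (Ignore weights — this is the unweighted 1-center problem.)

The 1-center on a line is the midpoint of the two extreme points: leftmost at 0, rightmost at 30.
Optimal location = (0 + 30)/2 = 15; maximum distance = (30 − 0)/2 = 15.

location 15, max distance 15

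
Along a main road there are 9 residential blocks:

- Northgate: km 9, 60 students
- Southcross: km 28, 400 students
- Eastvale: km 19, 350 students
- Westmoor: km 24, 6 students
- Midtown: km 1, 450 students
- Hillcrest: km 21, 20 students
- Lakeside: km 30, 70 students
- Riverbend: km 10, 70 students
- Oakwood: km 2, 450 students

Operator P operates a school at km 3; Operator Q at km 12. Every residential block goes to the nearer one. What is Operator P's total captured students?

The indifferent point is the midpoint (3+12)/2 = 7.5; residential blocks left of it (closer to Operator P at 3) go to Operator P, those right go to Operator Q.
  Midtown at 1 (w=450) → Operator P
  Oakwood at 2 (w=450) → Operator P
  Northgate at 9 (w=60) → Operator Q
  Riverbend at 10 (w=70) → Operator Q
  Eastvale at 19 (w=350) → Operator Q
  Hillcrest at 21 (w=20) → Operator Q
  Westmoor at 24 (w=6) → Operator Q
  Southcross at 28 (w=400) → Operator Q
  Lakeside at 30 (w=70) → Operator Q
Operator P captures 900; Operator Q captures 976.

900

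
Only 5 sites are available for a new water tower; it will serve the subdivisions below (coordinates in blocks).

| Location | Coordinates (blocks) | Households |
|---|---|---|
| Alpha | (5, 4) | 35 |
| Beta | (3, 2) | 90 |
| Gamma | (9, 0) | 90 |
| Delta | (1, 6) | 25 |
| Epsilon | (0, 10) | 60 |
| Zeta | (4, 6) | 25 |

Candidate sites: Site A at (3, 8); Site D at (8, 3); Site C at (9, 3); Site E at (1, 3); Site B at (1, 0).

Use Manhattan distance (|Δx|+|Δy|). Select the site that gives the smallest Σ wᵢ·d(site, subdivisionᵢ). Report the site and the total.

Total weighted distance at each candidate:
  Site A (3, 8): total = 2485
  Site D (8, 3): total = 2365
  Site C (9, 3): total = 2510
  Site E (1, 3): total = 2140
  Site B (1, 0): total = 2395
Minimum is at Site E with total 2140 blocks.

Site E, total 2140 blocks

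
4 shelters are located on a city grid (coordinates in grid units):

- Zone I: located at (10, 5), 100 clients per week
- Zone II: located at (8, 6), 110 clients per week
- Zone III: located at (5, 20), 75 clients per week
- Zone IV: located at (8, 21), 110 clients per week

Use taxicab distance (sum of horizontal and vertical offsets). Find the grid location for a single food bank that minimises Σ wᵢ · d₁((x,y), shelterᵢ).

(8, 6)

Manhattan distance separates: Σwᵢ(|x−xᵢ|+|y−yᵢ|) = Σwᵢ|x−xᵢ| + Σwᵢ|y−yᵢ|, so x and y are optimised independently as 1-D weighted medians.
Total weight W = 395; half = 197.5.
x-coordinate, sorted with cumulative weight:
  x=5 (Zone III, w=75) cum 75
  x=8 (Zone II, w=110) cum 185
  x=8 (Zone IV, w=110) cum 295  ← median
  x=10 (Zone I, w=100) cum 395
⇒ x* = 8
y-coordinate, sorted with cumulative weight:
  y=5 (Zone I, w=100) cum 100
  y=6 (Zone II, w=110) cum 210  ← median
  y=20 (Zone III, w=75) cum 285
  y=21 (Zone IV, w=110) cum 395
⇒ y* = 6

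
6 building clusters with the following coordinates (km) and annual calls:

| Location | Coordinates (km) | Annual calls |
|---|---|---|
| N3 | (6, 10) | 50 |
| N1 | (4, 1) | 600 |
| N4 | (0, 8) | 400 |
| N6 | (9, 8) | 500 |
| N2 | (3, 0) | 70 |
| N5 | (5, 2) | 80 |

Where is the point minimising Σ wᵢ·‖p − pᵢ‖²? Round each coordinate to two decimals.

The minimiser of Σwᵢ‖p−pᵢ‖² is the weighted centroid p* = (Σwᵢpᵢ)/(Σwᵢ).
Σwᵢ = 1700.
Σwᵢxᵢ = 50·6 + 600·4 + 400·0 + 500·9 + 70·3 + 80·5 = 7810.
Σwᵢyᵢ = 50·10 + 600·1 + 400·8 + 500·8 + 70·0 + 80·2 = 8460.
x* = 7810/1700 = 4.59, y* = 8460/1700 = 4.98.

(4.59, 4.98)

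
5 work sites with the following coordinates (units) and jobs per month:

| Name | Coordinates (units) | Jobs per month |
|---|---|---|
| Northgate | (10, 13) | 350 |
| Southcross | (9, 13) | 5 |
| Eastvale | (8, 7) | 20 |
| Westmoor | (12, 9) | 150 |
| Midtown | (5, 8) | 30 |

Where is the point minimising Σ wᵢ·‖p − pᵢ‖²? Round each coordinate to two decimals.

The minimiser of Σwᵢ‖p−pᵢ‖² is the weighted centroid p* = (Σwᵢpᵢ)/(Σwᵢ).
Σwᵢ = 555.
Σwᵢxᵢ = 350·10 + 5·9 + 20·8 + 150·12 + 30·5 = 5655.
Σwᵢyᵢ = 350·13 + 5·13 + 20·7 + 150·9 + 30·8 = 6345.
x* = 5655/555 = 10.19, y* = 6345/555 = 11.43.

(10.19, 11.43)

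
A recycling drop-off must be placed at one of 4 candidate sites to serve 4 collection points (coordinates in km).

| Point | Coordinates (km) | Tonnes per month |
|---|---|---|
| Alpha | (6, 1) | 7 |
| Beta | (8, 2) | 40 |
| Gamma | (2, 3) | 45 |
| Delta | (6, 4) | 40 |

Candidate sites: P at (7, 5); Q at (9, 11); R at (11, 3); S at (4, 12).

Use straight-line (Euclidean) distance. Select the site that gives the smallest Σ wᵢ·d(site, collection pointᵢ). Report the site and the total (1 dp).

Total weighted distance at each candidate:
  P (7, 5): total = 454.3
  Q (9, 11): total = 1218.3
  R (11, 3): total = 773.1
  S (4, 12): total = 1253.8
Minimum is at P with total 454.3 km.

P, total 454.3 km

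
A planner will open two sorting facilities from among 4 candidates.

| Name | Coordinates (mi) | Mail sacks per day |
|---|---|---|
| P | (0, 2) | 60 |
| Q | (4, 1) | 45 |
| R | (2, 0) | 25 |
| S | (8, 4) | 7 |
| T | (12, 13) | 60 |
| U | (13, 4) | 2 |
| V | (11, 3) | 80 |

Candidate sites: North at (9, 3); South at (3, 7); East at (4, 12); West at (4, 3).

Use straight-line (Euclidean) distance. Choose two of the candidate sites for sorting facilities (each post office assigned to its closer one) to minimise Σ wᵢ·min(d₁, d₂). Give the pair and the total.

{North, West}, total 1232.1

Evaluate every pair (each demand assigned to the nearer of the two):
  {North, West}: total = 1232.1
  {East, West}: total = 1518.2
  {North, South}: total = 1573.5
  {North, East}: total = 1637.9
  {South, West}: total = 1683.5
  {South, East}: total = 2061.3
Best pair: {North, West} with total 1232.1.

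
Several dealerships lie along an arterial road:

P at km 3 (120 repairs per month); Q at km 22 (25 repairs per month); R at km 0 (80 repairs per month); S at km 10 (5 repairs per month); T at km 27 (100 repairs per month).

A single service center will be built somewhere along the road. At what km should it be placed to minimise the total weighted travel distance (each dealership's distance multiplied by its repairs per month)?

x = 3

For a sum of weighted absolute distances on a line, the optimum is the weighted median (not the mean). Total weight W = 330; half-weight = 165.
Sort by position and accumulate weight:
  km 0 (R, w=80) → cum 80
  km 3 (P, w=120) → cum 200  ≥ 165 → median here
  km 10 (S, w=5) → cum 205
  km 22 (Q, w=25) → cum 230
  km 27 (T, w=100) → cum 330
Optimal location: km 3.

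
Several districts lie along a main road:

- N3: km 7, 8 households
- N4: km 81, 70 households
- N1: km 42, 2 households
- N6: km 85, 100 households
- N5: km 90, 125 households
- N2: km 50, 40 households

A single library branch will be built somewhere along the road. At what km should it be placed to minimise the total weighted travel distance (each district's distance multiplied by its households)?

For a sum of weighted absolute distances on a line, the optimum is the weighted median (not the mean). Total weight W = 345; half-weight = 172.5.
Sort by position and accumulate weight:
  km 7 (N3, w=8) → cum 8
  km 42 (N1, w=2) → cum 10
  km 50 (N2, w=40) → cum 50
  km 81 (N4, w=70) → cum 120
  km 85 (N6, w=100) → cum 220  ≥ 172.5 → median here
  km 90 (N5, w=125) → cum 345
Optimal location: km 85.

x = 85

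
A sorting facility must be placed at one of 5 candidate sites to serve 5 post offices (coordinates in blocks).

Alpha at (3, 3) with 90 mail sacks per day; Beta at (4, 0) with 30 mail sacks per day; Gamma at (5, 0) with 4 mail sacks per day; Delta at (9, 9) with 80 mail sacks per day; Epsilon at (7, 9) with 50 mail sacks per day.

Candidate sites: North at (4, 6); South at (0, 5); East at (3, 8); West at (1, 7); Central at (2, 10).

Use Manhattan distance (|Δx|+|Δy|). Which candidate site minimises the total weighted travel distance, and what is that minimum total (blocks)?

Total weighted distance at each candidate:
  North (4, 6): total = 1508
  South (0, 5): total = 2350
  East (3, 8): total = 1570
  West (1, 7): total = 2084
  Central (2, 10): total = 2072
Minimum is at North with total 1508 blocks.

North, total 1508 blocks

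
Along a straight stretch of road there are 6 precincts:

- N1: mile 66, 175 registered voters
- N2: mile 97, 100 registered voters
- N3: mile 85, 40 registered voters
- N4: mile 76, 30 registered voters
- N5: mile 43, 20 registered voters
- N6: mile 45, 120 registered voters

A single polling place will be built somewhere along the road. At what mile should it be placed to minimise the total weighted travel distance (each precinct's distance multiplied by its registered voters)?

x = 66

For a sum of weighted absolute distances on a line, the optimum is the weighted median (not the mean). Total weight W = 485; half-weight = 242.5.
Sort by position and accumulate weight:
  mile 43 (N5, w=20) → cum 20
  mile 45 (N6, w=120) → cum 140
  mile 66 (N1, w=175) → cum 315  ≥ 242.5 → median here
  mile 76 (N4, w=30) → cum 345
  mile 85 (N3, w=40) → cum 385
  mile 97 (N2, w=100) → cum 485
Optimal location: mile 66.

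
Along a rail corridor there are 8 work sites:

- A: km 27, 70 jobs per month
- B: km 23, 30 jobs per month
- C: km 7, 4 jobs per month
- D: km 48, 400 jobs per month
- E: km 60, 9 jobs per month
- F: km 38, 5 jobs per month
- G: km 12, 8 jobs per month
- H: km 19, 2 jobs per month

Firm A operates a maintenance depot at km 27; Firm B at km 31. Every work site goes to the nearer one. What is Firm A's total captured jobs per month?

The indifferent point is the midpoint (27+31)/2 = 29; work sites left of it (closer to Firm A at 27) go to Firm A, those right go to Firm B.
  C at 7 (w=4) → Firm A
  G at 12 (w=8) → Firm A
  H at 19 (w=2) → Firm A
  B at 23 (w=30) → Firm A
  A at 27 (w=70) → Firm A
  F at 38 (w=5) → Firm B
  D at 48 (w=400) → Firm B
  E at 60 (w=9) → Firm B
Firm A captures 114; Firm B captures 414.

114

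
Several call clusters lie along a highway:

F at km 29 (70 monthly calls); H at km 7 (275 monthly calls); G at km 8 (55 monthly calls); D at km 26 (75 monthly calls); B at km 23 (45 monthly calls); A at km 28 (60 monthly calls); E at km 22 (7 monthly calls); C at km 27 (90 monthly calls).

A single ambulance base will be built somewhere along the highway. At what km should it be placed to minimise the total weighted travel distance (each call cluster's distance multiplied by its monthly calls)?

For a sum of weighted absolute distances on a line, the optimum is the weighted median (not the mean). Total weight W = 677; half-weight = 338.5.
Sort by position and accumulate weight:
  km 7 (H, w=275) → cum 275
  km 8 (G, w=55) → cum 330
  km 22 (E, w=7) → cum 337
  km 23 (B, w=45) → cum 382  ≥ 338.5 → median here
  km 26 (D, w=75) → cum 457
  km 27 (C, w=90) → cum 547
  km 28 (A, w=60) → cum 607
  km 29 (F, w=70) → cum 677
Optimal location: km 23.

x = 23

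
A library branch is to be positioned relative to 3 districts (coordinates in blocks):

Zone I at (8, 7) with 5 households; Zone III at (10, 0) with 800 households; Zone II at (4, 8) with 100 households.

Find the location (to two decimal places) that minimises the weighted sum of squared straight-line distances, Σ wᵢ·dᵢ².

(9.33, 0.92)

The minimiser of Σwᵢ‖p−pᵢ‖² is the weighted centroid p* = (Σwᵢpᵢ)/(Σwᵢ).
Σwᵢ = 905.
Σwᵢxᵢ = 5·8 + 800·10 + 100·4 = 8440.
Σwᵢyᵢ = 5·7 + 800·0 + 100·8 = 835.
x* = 8440/905 = 9.33, y* = 835/905 = 0.92.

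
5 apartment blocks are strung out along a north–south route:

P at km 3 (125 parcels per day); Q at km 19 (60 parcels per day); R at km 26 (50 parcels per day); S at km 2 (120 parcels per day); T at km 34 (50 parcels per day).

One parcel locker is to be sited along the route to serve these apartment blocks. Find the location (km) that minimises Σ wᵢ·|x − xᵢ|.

For a sum of weighted absolute distances on a line, the optimum is the weighted median (not the mean). Total weight W = 405; half-weight = 202.5.
Sort by position and accumulate weight:
  km 2 (S, w=120) → cum 120
  km 3 (P, w=125) → cum 245  ≥ 202.5 → median here
  km 19 (Q, w=60) → cum 305
  km 26 (R, w=50) → cum 355
  km 34 (T, w=50) → cum 405
Optimal location: km 3.

x = 3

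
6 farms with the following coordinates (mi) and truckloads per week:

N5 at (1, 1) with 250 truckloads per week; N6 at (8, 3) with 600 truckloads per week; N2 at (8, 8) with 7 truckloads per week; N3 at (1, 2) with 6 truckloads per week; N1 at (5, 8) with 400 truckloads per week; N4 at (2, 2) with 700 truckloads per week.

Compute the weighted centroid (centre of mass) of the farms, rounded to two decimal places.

The minimiser of Σwᵢ‖p−pᵢ‖² is the weighted centroid p* = (Σwᵢpᵢ)/(Σwᵢ).
Σwᵢ = 1963.
Σwᵢxᵢ = 250·1 + 600·8 + 7·8 + 6·1 + 400·5 + 700·2 = 8512.
Σwᵢyᵢ = 250·1 + 600·3 + 7·8 + 6·2 + 400·8 + 700·2 = 6718.
x* = 8512/1963 = 4.34, y* = 6718/1963 = 3.42.

(4.34, 3.42)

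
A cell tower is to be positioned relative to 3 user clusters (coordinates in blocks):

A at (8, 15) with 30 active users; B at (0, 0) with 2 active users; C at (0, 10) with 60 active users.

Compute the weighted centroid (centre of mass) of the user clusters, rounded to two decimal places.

The minimiser of Σwᵢ‖p−pᵢ‖² is the weighted centroid p* = (Σwᵢpᵢ)/(Σwᵢ).
Σwᵢ = 92.
Σwᵢxᵢ = 30·8 + 2·0 + 60·0 = 240.
Σwᵢyᵢ = 30·15 + 2·0 + 60·10 = 1050.
x* = 240/92 = 2.61, y* = 1050/92 = 11.41.

(2.61, 11.41)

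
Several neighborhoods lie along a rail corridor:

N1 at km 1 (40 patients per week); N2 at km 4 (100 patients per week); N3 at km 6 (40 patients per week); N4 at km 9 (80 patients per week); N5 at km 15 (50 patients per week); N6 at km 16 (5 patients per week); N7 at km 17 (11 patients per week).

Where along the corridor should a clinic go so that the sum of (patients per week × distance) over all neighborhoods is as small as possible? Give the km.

For a sum of weighted absolute distances on a line, the optimum is the weighted median (not the mean). Total weight W = 326; half-weight = 163.
Sort by position and accumulate weight:
  km 1 (N1, w=40) → cum 40
  km 4 (N2, w=100) → cum 140
  km 6 (N3, w=40) → cum 180  ≥ 163 → median here
  km 9 (N4, w=80) → cum 260
  km 15 (N5, w=50) → cum 310
  km 16 (N6, w=5) → cum 315
  km 17 (N7, w=11) → cum 326
Optimal location: km 6.

x = 6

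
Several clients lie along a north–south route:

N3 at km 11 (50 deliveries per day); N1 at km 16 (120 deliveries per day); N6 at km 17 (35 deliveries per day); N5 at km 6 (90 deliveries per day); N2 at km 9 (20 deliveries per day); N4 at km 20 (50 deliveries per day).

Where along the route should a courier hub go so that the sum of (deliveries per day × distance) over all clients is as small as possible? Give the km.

For a sum of weighted absolute distances on a line, the optimum is the weighted median (not the mean). Total weight W = 365; half-weight = 182.5.
Sort by position and accumulate weight:
  km 6 (N5, w=90) → cum 90
  km 9 (N2, w=20) → cum 110
  km 11 (N3, w=50) → cum 160
  km 16 (N1, w=120) → cum 280  ≥ 182.5 → median here
  km 17 (N6, w=35) → cum 315
  km 20 (N4, w=50) → cum 365
Optimal location: km 16.

x = 16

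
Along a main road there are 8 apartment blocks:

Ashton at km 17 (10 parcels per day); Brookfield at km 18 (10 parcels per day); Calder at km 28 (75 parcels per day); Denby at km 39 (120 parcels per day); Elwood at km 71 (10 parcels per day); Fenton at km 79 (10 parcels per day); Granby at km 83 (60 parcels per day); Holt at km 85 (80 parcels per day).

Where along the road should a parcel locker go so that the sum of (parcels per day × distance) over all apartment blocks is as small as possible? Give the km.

For a sum of weighted absolute distances on a line, the optimum is the weighted median (not the mean). Total weight W = 375; half-weight = 187.5.
Sort by position and accumulate weight:
  km 17 (Ashton, w=10) → cum 10
  km 18 (Brookfield, w=10) → cum 20
  km 28 (Calder, w=75) → cum 95
  km 39 (Denby, w=120) → cum 215  ≥ 187.5 → median here
  km 71 (Elwood, w=10) → cum 225
  km 79 (Fenton, w=10) → cum 235
  km 83 (Granby, w=60) → cum 295
  km 85 (Holt, w=80) → cum 375
Optimal location: km 39.

x = 39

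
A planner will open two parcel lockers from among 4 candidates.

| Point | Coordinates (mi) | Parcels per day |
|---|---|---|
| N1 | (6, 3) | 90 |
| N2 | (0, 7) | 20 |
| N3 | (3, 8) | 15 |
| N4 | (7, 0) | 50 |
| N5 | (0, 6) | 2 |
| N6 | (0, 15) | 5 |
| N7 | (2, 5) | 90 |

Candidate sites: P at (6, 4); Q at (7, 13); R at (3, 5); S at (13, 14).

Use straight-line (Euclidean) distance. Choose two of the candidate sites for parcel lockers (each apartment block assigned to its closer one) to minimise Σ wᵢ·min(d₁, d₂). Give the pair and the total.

{P, R}, total 561.8

Evaluate every pair (each demand assigned to the nearer of the two):
  {P, R}: total = 561.8
  {Q, R}: total = 894.5
  {R, S}: total = 910.3
  {P, Q}: total = 925.4
  {P, S}: total = 951.7
  {Q, S}: total = 2740.2
Best pair: {P, R} with total 561.8.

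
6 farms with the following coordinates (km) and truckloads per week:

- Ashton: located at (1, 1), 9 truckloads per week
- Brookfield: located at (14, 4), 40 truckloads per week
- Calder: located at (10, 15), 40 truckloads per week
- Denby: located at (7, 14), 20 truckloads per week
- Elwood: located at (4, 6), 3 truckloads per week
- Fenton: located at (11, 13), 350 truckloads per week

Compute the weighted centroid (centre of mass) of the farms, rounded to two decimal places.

The minimiser of Σwᵢ‖p−pᵢ‖² is the weighted centroid p* = (Σwᵢpᵢ)/(Σwᵢ).
Σwᵢ = 462.
Σwᵢxᵢ = 9·1 + 40·14 + 40·10 + 20·7 + 3·4 + 350·11 = 4971.
Σwᵢyᵢ = 9·1 + 40·4 + 40·15 + 20·14 + 3·6 + 350·13 = 5617.
x* = 4971/462 = 10.76, y* = 5617/462 = 12.16.

(10.76, 12.16)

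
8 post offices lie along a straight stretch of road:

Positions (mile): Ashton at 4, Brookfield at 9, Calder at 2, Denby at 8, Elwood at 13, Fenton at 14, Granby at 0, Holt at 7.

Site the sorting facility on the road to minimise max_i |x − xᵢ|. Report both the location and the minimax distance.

The 1-center on a line is the midpoint of the two extreme points: leftmost at 0, rightmost at 14.
Optimal location = (0 + 14)/2 = 7; maximum distance = (14 − 0)/2 = 7.

location 7, max distance 7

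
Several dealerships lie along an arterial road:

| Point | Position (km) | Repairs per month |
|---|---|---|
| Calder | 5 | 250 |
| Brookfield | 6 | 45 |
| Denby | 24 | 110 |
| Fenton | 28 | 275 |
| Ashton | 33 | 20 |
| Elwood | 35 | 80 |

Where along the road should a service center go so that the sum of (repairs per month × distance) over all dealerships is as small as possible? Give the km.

x = 24

For a sum of weighted absolute distances on a line, the optimum is the weighted median (not the mean). Total weight W = 780; half-weight = 390.
Sort by position and accumulate weight:
  km 5 (Calder, w=250) → cum 250
  km 6 (Brookfield, w=45) → cum 295
  km 24 (Denby, w=110) → cum 405  ≥ 390 → median here
  km 28 (Fenton, w=275) → cum 680
  km 33 (Ashton, w=20) → cum 700
  km 35 (Elwood, w=80) → cum 780
Optimal location: km 24.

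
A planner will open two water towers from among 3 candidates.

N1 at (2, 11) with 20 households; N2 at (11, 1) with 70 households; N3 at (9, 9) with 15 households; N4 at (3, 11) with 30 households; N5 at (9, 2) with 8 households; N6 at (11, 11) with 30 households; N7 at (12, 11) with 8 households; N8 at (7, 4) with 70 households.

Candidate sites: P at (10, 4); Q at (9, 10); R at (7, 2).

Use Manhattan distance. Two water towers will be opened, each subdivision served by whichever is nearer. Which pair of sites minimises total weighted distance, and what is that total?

Evaluate every pair (each demand assigned to the nearer of the two):
  {Q, R}: total = 1013
  {P, Q}: total = 1021
  {P, R}: total = 1508
Best pair: {Q, R} with total 1013.

{Q, R}, total 1013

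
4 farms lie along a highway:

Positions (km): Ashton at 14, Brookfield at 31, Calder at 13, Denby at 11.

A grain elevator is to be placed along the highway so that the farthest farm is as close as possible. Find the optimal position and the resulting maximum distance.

location 21, max distance 10

The 1-center on a line is the midpoint of the two extreme points: leftmost at 11, rightmost at 31.
Optimal location = (11 + 31)/2 = 21; maximum distance = (31 − 11)/2 = 10.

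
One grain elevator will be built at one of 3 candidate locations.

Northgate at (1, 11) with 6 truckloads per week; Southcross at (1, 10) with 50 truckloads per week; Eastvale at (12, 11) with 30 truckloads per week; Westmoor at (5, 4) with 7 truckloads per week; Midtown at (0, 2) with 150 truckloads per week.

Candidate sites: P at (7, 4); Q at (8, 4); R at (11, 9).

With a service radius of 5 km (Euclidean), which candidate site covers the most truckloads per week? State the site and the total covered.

Coverage radius r = 5 km; a point is covered iff (Δx)²+(Δy)² ≤ 5² = 25.
  P (7, 4): covers {Westmoor} → 7
  Q (8, 4): covers {Westmoor} → 7
  R (11, 9): covers {Eastvale} → 30
Maximum coverage at R: 30 truckloads per week.

R, covering 30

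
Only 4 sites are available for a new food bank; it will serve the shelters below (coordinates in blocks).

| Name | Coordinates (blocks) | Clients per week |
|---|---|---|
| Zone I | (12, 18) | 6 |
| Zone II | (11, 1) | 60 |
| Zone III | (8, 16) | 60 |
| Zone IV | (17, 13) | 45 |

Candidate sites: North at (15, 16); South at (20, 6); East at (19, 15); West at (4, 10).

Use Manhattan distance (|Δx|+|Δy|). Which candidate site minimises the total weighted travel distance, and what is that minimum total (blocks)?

Total weighted distance at each candidate:
  North (15, 16): total = 1815
  South (20, 6): total = 2730
  East (19, 15): total = 2280
  West (4, 10): total = 2376
Minimum is at North with total 1815 blocks.

North, total 1815 blocks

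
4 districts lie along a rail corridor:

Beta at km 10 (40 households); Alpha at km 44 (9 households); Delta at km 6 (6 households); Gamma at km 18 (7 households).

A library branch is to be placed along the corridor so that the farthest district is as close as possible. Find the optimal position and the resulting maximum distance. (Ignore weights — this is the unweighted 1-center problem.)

The 1-center on a line is the midpoint of the two extreme points: leftmost at 6, rightmost at 44.
Optimal location = (6 + 44)/2 = 25; maximum distance = (44 − 6)/2 = 19.

location 25, max distance 19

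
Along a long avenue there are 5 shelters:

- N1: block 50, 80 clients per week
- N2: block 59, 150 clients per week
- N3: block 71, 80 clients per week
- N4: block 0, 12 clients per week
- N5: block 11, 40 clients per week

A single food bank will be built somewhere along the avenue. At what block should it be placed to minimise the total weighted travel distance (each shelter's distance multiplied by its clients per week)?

For a sum of weighted absolute distances on a line, the optimum is the weighted median (not the mean). Total weight W = 362; half-weight = 181.
Sort by position and accumulate weight:
  block 0 (N4, w=12) → cum 12
  block 11 (N5, w=40) → cum 52
  block 50 (N1, w=80) → cum 132
  block 59 (N2, w=150) → cum 282  ≥ 181 → median here
  block 71 (N3, w=80) → cum 362
Optimal location: block 59.

x = 59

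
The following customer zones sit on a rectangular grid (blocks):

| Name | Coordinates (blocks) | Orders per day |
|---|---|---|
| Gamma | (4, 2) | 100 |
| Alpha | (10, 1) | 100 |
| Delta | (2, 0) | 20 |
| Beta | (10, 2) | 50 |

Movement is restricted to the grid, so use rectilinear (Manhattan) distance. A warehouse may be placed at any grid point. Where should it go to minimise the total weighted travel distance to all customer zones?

(10, 2)

Manhattan distance separates: Σwᵢ(|x−xᵢ|+|y−yᵢ|) = Σwᵢ|x−xᵢ| + Σwᵢ|y−yᵢ|, so x and y are optimised independently as 1-D weighted medians.
Total weight W = 270; half = 135.
x-coordinate, sorted with cumulative weight:
  x=2 (Delta, w=20) cum 20
  x=4 (Gamma, w=100) cum 120
  x=10 (Alpha, w=100) cum 220  ← median
  x=10 (Beta, w=50) cum 270
⇒ x* = 10
y-coordinate, sorted with cumulative weight:
  y=0 (Delta, w=20) cum 20
  y=1 (Alpha, w=100) cum 120
  y=2 (Gamma, w=100) cum 220  ← median
  y=2 (Beta, w=50) cum 270
⇒ y* = 2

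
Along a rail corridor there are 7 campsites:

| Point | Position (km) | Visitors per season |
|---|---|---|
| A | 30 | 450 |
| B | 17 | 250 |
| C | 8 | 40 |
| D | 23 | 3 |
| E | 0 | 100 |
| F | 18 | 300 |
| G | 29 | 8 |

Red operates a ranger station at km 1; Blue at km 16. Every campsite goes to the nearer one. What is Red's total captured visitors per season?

The indifferent point is the midpoint (1+16)/2 = 8.5; campsites left of it (closer to Red at 1) go to Red, those right go to Blue.
  E at 0 (w=100) → Red
  C at 8 (w=40) → Red
  B at 17 (w=250) → Blue
  F at 18 (w=300) → Blue
  D at 23 (w=3) → Blue
  G at 29 (w=8) → Blue
  A at 30 (w=450) → Blue
Red captures 140; Blue captures 1011.

140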